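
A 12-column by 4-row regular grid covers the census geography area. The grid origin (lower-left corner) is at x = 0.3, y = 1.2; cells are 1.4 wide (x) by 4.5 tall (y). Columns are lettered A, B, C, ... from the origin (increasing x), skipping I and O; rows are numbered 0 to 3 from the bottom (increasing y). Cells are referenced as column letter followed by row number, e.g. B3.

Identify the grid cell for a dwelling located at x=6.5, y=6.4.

Column index: ⌊(6.5 − 0.3) / 1.4⌋ = ⌊4.429⌋ = 4 → column E
Row offset from origin: ⌊(6.4 − 1.2) / 4.5⌋ = ⌊1.156⌋ = 1 → row 1

E1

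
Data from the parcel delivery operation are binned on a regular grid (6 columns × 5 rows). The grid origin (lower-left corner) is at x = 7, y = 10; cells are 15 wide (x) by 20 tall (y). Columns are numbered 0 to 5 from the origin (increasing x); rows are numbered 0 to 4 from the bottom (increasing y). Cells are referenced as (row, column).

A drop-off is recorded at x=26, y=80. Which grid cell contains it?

Column index: ⌊(26 − 7) / 15⌋ = ⌊1.267⌋ = 1
Row offset from origin: ⌊(80 − 10) / 20⌋ = ⌊3.500⌋ = 3 → row 3

(3, 1)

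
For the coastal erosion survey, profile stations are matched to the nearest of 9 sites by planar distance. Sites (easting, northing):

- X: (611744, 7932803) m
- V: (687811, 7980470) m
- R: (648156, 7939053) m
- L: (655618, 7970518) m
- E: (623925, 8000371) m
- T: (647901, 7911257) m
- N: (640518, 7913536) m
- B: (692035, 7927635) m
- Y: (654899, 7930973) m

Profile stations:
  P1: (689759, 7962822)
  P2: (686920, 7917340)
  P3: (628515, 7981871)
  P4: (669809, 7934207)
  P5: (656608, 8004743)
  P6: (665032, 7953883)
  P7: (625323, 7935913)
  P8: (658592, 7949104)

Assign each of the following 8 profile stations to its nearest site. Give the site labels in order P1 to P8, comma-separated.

V, B, E, Y, E, L, X, R

P1 → V (d²=315246608.00)
P2 → B (d²=132150250.00)
P3 → E (d²=363318100.00)
P4 → Y (d²=232766856.00)
P5 → E (d²=1087292873.00)
P6 → L (d²=365346621.00)
P7 → X (d²=194061341.00)
P8 → R (d²=209932697.00)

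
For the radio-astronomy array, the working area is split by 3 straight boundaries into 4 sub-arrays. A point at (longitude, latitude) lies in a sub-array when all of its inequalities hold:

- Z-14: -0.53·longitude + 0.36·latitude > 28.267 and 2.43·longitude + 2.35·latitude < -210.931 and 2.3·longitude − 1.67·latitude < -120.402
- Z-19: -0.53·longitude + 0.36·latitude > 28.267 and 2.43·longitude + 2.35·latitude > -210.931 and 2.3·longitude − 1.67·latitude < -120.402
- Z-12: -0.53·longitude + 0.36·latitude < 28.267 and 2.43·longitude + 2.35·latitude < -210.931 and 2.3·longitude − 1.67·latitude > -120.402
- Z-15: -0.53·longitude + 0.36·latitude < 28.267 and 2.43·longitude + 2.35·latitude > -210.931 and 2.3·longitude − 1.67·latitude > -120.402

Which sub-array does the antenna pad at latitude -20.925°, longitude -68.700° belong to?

-0.53·-68.700 + 0.36·-20.925 = 28.878, which is > 28.267
2.43·-68.700 + 2.35·-20.925 = -216.115, which is < -210.931
2.3·-68.700 − 1.67·-20.925 = -123.065, which is < -120.402
This sign pattern matches Z-14.

Z-14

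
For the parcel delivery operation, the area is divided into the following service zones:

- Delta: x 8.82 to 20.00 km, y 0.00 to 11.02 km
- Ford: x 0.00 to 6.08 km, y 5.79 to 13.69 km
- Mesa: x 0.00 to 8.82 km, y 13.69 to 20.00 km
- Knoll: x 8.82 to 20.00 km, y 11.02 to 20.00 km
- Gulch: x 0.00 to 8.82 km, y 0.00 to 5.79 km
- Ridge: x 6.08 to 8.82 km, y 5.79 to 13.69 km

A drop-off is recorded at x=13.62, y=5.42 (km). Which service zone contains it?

The point has x = 13.62 and y = 5.42.
Only Delta satisfies 8.82 ≤ x ≤ 20.00 and 0.00 ≤ y ≤ 11.02.

Delta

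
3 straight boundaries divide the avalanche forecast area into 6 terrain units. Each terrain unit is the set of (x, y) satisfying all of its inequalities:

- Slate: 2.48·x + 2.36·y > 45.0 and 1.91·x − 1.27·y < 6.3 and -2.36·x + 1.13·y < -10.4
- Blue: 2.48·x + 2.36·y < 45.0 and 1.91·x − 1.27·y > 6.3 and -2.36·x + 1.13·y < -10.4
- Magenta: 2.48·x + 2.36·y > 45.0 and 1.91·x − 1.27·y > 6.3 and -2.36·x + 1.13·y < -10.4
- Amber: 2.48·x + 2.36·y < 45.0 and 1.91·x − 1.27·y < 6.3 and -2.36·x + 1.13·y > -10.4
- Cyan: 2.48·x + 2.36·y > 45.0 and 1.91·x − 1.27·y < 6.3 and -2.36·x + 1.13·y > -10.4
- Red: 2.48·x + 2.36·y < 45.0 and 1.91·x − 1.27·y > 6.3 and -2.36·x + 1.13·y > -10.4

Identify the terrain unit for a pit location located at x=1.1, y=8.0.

2.48·1.1 + 2.36·8.0 = 21.608, which is < 45.0
1.91·1.1 − 1.27·8.0 = -8.059, which is < 6.3
-2.36·1.1 + 1.13·8.0 = 6.444, which is > -10.4
This sign pattern matches Amber.

Amber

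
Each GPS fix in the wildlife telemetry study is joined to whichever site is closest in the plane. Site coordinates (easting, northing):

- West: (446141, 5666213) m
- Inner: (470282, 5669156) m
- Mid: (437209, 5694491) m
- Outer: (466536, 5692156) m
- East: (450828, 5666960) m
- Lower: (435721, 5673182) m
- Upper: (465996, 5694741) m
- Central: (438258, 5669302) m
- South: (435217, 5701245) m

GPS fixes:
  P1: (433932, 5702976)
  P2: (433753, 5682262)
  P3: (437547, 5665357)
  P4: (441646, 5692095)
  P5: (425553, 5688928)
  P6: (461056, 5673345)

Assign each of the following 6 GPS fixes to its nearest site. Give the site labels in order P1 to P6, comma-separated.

P1 → South (d²=4647586.00)
P2 → Lower (d²=86319424.00)
P3 → Central (d²=16068546.00)
P4 → Mid (d²=25427785.00)
P5 → Mid (d²=166809305.00)
P6 → Inner (d²=102666797.00)

South, Lower, Central, Mid, Mid, Inner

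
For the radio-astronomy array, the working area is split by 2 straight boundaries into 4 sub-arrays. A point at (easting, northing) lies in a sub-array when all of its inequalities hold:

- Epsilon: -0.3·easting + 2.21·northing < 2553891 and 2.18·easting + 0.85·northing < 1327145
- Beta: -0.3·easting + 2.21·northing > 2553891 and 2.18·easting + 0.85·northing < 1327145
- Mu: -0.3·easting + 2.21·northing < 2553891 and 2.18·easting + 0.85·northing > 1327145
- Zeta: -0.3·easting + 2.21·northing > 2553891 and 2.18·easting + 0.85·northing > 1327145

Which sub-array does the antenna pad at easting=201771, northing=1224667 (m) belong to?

Zeta

-0.3·201771 + 2.21·1224667 = 2645982.770, which is > 2553891
2.18·201771 + 0.85·1224667 = 1480827.730, which is > 1327145
This sign pattern matches Zeta.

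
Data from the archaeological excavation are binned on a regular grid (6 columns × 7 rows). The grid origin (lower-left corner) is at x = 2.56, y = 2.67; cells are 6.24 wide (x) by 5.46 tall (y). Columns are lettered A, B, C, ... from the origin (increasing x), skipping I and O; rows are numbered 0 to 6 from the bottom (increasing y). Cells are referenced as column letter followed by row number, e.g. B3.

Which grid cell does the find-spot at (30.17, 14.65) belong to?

E2

Column index: ⌊(30.17 − 2.56) / 6.24⌋ = ⌊4.425⌋ = 4 → column E
Row offset from origin: ⌊(14.65 − 2.67) / 5.46⌋ = ⌊2.194⌋ = 2 → row 2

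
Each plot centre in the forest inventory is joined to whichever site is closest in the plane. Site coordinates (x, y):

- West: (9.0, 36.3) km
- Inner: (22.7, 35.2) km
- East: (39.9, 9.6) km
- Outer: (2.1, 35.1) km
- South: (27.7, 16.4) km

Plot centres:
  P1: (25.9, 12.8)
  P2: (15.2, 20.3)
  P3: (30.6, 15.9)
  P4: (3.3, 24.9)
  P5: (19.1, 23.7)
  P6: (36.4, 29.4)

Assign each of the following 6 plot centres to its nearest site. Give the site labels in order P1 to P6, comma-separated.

South, South, South, Outer, South, Inner

P1 → South (d²=16.20)
P2 → South (d²=171.46)
P3 → South (d²=8.66)
P4 → Outer (d²=105.48)
P5 → South (d²=127.25)
P6 → Inner (d²=221.33)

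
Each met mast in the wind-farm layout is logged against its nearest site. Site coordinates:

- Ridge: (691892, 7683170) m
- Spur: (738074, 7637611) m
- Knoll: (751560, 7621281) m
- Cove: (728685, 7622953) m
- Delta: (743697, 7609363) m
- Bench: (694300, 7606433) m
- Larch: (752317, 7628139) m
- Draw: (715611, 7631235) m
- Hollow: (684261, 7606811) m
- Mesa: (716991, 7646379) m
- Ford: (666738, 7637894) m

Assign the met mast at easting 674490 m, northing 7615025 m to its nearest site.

Hollow

Squared distances to each site:
Ridge: 4946570629.000; Spur: 4553052452.000; Knoll: 5978922436.000; Cove: 2999951209.000; Delta: 4821667093.000; Bench: 466258564.000; Larch: 6229018925.000; Draw: 1953700741.000; Hollow: 162942237.000; Mesa: 2789408317.000; Ford: 583084665.000.
Minimum at Hollow.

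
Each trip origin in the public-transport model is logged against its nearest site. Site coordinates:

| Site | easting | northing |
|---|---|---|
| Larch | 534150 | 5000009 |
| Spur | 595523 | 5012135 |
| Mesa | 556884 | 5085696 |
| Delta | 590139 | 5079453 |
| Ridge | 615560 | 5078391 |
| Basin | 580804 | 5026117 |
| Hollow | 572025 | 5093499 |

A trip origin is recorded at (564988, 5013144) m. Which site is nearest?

Basin

Squared distances to each site:
Larch: 1123510469.000; Spur: 933404306.000; Mesa: 5329467520.000; Delta: 5029456282.000; Ridge: 6814698193.000; Basin: 418444585.000; Hollow: 6506445394.000.
Minimum at Basin.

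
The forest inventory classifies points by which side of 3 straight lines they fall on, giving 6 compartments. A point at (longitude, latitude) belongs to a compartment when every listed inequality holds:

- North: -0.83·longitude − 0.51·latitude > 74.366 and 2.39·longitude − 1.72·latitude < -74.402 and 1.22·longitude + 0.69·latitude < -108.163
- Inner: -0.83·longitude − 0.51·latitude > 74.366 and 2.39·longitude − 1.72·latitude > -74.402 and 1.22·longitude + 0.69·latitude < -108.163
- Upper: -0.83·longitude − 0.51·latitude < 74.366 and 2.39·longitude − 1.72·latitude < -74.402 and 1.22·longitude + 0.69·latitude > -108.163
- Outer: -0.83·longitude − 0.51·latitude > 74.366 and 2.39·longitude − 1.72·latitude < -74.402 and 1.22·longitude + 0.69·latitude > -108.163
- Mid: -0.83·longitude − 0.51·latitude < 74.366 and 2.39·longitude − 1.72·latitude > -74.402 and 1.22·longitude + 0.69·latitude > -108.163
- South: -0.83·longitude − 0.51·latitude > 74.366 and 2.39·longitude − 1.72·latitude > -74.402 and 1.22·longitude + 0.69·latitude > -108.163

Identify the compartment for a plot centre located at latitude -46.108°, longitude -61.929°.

South

-0.83·-61.929 − 0.51·-46.108 = 74.916, which is > 74.366
2.39·-61.929 − 1.72·-46.108 = -68.705, which is > -74.402
1.22·-61.929 + 0.69·-46.108 = -107.368, which is > -108.163
This sign pattern matches South.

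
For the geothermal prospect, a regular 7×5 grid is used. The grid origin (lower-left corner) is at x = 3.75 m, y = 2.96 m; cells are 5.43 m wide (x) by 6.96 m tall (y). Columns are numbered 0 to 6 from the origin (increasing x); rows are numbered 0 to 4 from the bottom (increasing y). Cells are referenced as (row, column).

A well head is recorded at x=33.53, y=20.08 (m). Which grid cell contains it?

(2, 5)

Column index: ⌊(33.53 − 3.75) / 5.43⌋ = ⌊5.484⌋ = 5
Row offset from origin: ⌊(20.08 − 2.96) / 6.96⌋ = ⌊2.460⌋ = 2 → row 2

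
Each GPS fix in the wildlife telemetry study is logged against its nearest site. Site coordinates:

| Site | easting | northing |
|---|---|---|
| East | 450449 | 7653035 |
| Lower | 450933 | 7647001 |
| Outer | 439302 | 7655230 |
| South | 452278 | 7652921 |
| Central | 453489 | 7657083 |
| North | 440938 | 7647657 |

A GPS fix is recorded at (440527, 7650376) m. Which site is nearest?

North

Squared distances to each site:
East: 105516365.000; Lower: 119675461.000; Outer: 25061941.000; South: 144563026.000; Central: 212997293.000; North: 7561882.000.
Minimum at North.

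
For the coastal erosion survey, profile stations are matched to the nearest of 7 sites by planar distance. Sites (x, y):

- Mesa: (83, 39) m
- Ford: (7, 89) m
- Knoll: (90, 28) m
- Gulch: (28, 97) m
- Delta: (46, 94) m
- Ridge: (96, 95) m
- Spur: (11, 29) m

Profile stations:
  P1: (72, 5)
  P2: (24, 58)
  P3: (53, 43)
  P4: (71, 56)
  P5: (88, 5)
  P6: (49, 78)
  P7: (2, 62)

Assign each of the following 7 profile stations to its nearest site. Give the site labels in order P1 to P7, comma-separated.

P1 → Knoll (d²=853.00)
P2 → Spur (d²=1010.00)
P3 → Mesa (d²=916.00)
P4 → Mesa (d²=433.00)
P5 → Knoll (d²=533.00)
P6 → Delta (d²=265.00)
P7 → Ford (d²=754.00)

Knoll, Spur, Mesa, Mesa, Knoll, Delta, Ford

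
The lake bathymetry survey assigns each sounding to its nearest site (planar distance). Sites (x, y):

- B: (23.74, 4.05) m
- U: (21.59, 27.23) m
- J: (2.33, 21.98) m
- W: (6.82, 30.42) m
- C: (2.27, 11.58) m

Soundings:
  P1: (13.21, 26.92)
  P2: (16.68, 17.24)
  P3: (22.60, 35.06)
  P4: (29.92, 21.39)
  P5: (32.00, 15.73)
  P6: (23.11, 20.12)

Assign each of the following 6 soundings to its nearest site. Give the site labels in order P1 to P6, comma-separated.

W, U, U, U, B, U

P1 → W (d²=53.08)
P2 → U (d²=123.91)
P3 → U (d²=62.33)
P4 → U (d²=103.49)
P5 → B (d²=204.65)
P6 → U (d²=52.86)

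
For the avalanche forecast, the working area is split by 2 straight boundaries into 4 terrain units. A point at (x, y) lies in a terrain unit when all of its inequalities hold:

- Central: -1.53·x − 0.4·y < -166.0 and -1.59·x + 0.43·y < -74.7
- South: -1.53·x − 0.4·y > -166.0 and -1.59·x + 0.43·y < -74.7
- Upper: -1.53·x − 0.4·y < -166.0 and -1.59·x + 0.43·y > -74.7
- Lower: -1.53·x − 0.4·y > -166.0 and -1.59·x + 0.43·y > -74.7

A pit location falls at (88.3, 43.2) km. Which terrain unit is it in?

-1.53·88.3 − 0.4·43.2 = -152.379, which is > -166.0
-1.59·88.3 + 0.43·43.2 = -121.821, which is < -74.7
This sign pattern matches South.

South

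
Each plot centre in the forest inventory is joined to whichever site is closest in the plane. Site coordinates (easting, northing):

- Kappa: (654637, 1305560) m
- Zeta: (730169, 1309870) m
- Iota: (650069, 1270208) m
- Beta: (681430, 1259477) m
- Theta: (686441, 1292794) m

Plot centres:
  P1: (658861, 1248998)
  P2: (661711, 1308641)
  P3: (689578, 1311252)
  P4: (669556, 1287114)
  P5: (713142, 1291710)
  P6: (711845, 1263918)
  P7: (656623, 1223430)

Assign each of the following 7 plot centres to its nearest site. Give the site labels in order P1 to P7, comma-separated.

Iota, Kappa, Theta, Theta, Zeta, Beta, Beta

P1 → Iota (d²=527163364.00)
P2 → Kappa (d²=59534037.00)
P3 → Theta (d²=350538533.00)
P4 → Theta (d²=317365625.00)
P5 → Zeta (d²=619704329.00)
P6 → Beta (d²=944794706.00)
P7 → Beta (d²=1914773458.00)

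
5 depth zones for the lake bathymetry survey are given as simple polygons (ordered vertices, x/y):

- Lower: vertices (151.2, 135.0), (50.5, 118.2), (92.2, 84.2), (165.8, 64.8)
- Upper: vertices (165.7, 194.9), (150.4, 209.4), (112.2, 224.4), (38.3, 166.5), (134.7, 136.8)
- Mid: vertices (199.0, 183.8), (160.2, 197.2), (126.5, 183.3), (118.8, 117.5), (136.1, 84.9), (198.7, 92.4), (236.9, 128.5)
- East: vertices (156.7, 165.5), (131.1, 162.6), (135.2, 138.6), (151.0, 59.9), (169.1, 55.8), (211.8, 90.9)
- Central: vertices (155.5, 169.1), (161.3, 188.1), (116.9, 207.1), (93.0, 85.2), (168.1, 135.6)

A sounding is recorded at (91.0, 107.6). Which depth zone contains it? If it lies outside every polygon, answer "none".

Cast a ray rightward from (91.0, 107.6). For each polygon, the edges (by vertex number in listed order) whose endpoints lie on opposite sides of y = 107.6, where each meets that height, and whether that is right or left of the point:
Lower: 2–3 at x≈63.50 (left), 4–1 at x≈156.90 (right) → 1 crossing.
Upper: no edge straddles that height → 0 crossings.
Mid: 4–5 at x≈124.05 (right), 6–7 at x≈214.78 (right) → 2 crossings.
East: 3–4 at x≈141.42 (right), 6–1 at x≈199.47 (right) → 2 crossings.
Central: 3–4 at x≈97.39 (right), 4–5 at x≈126.38 (right) → 2 crossings.
Only Lower has an odd count, so the point is inside Lower.

Lower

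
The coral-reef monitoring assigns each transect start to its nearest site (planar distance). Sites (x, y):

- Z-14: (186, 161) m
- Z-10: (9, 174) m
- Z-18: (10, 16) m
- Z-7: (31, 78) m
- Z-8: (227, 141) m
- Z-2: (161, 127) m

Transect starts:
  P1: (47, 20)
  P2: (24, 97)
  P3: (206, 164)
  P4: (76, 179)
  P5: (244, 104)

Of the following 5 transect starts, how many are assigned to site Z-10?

1

P1 → Z-18
P2 → Z-7
P3 → Z-14
P4 → Z-10
P5 → Z-8
1 of the 5 goes to Z-10.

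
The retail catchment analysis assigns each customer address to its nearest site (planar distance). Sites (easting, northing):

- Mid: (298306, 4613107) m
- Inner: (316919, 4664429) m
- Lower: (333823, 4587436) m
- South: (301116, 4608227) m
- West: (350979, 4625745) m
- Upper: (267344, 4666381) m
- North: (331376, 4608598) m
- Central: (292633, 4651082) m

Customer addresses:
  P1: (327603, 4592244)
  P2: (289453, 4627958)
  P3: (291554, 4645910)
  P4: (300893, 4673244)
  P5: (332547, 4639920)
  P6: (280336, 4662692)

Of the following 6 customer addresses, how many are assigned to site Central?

P1 → Lower
P2 → Mid
P3 → Central
P4 → Inner
P5 → West
P6 → Upper
1 of the 6 goes to Central.

1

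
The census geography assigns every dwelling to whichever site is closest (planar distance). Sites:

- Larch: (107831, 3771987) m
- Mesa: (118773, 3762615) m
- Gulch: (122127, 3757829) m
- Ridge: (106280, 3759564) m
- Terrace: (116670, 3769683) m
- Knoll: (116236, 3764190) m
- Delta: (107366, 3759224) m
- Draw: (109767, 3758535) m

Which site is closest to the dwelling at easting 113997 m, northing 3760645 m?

Knoll

Squared distances to each site:
Larch: 166660520.000; Mesa: 26691076.000; Gulch: 74026756.000; Ridge: 60720650.000; Terrace: 88830373.000; Knoll: 17580146.000; Delta: 45989402.000; Draw: 22345000.000.
Minimum at Knoll.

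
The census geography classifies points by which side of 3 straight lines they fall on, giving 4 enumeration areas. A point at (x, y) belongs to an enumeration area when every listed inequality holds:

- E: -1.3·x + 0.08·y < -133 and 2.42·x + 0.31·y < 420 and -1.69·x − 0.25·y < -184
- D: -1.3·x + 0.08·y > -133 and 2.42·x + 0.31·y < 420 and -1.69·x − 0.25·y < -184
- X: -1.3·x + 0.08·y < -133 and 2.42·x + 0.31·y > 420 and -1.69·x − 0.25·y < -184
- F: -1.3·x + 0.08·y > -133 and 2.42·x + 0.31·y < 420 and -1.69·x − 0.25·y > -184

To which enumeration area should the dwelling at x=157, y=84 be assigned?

E

-1.3·157 + 0.08·84 = -197.380, which is < -133
2.42·157 + 0.31·84 = 405.980, which is < 420
-1.69·157 − 0.25·84 = -286.330, which is < -184
This sign pattern matches E.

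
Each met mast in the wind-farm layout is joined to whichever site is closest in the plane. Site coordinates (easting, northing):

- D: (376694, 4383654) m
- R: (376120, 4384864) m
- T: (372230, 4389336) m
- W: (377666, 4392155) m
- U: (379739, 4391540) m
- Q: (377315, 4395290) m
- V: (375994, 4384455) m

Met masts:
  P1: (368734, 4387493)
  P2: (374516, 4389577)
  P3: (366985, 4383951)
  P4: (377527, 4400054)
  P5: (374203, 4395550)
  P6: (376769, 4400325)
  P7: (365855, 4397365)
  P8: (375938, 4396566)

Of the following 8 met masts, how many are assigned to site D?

P1 → T
P2 → T
P3 → T
P4 → Q
P5 → Q
P6 → Q
P7 → T
P8 → Q
0 of the 8 go to D.

0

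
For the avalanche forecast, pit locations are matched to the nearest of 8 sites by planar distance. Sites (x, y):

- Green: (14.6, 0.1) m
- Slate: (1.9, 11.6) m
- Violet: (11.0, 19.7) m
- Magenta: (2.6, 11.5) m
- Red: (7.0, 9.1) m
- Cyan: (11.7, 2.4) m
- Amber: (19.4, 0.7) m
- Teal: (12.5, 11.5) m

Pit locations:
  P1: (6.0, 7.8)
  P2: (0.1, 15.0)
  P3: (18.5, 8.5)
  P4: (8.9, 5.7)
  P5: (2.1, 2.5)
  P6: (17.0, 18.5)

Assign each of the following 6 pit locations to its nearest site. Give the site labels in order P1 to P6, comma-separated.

Red, Slate, Teal, Red, Red, Violet

P1 → Red (d²=2.69)
P2 → Slate (d²=14.80)
P3 → Teal (d²=45.00)
P4 → Red (d²=15.17)
P5 → Red (d²=67.57)
P6 → Violet (d²=37.44)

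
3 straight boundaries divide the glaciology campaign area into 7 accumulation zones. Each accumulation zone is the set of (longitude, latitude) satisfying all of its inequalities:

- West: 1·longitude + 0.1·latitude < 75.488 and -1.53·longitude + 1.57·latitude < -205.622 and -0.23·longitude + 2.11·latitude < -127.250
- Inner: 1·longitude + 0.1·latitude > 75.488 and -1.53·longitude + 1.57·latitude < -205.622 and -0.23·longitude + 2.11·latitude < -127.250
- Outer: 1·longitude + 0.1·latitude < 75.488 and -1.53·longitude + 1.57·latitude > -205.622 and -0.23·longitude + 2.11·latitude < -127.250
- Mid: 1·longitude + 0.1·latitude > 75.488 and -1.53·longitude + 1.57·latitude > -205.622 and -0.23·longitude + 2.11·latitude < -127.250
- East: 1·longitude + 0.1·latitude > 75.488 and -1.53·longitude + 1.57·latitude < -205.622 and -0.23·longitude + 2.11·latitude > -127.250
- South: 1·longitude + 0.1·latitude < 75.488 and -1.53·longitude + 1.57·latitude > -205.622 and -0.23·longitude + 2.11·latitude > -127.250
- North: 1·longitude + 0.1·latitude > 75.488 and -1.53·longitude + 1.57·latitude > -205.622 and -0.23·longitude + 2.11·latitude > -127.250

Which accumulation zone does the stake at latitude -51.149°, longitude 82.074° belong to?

1·82.074 + 0.1·-51.149 = 76.959, which is > 75.488
-1.53·82.074 + 1.57·-51.149 = -205.877, which is < -205.622
-0.23·82.074 + 2.11·-51.149 = -126.801, which is > -127.250
This sign pattern matches East.

East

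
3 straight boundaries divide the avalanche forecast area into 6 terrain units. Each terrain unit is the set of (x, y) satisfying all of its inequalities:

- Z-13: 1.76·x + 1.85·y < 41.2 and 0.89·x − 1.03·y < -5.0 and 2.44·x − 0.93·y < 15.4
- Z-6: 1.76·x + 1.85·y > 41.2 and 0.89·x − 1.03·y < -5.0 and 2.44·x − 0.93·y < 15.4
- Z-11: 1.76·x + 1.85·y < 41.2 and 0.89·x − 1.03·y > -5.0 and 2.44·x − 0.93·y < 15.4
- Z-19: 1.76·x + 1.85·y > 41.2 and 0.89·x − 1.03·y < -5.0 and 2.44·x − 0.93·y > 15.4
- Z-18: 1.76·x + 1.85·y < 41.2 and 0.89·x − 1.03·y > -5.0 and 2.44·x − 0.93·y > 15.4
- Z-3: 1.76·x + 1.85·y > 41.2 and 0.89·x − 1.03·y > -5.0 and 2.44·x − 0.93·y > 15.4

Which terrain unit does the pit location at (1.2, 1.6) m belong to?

1.76·1.2 + 1.85·1.6 = 5.072, which is < 41.2
0.89·1.2 − 1.03·1.6 = -0.580, which is > -5.0
2.44·1.2 − 0.93·1.6 = 1.440, which is < 15.4
This sign pattern matches Z-11.

Z-11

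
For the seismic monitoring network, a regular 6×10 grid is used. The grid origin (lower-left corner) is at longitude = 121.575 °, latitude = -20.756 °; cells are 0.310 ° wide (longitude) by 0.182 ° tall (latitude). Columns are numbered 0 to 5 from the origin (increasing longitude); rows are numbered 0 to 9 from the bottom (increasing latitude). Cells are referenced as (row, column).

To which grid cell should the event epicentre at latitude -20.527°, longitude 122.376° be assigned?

Column index: ⌊(122.376 − 121.575) / 0.310⌋ = ⌊2.584⌋ = 2
Row offset from origin: ⌊(-20.527 − -20.756) / 0.182⌋ = ⌊1.258⌋ = 1 → row 1

(1, 2)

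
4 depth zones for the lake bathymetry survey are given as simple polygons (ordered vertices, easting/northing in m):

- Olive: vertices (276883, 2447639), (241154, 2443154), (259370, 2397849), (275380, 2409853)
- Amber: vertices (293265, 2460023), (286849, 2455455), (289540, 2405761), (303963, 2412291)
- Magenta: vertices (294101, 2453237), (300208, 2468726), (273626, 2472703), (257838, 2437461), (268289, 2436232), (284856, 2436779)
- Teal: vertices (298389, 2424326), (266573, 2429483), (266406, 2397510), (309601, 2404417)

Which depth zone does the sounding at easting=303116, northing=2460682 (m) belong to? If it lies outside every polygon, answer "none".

Cast a ray rightward from (303116, 2460682). For each polygon, the edges (by vertex number in listed order) whose endpoints lie on opposite sides of northing = 2460682, where each meets that height, and whether that is right or left of the point:
Olive: no edge straddles that height → 0 crossings.
Amber: no edge straddles that height → 0 crossings.
Magenta: 1–2 at easting≈297036.4 (left), 3–4 at easting≈268240.7 (left) → 0 crossings.
Teal: no edge straddles that height → 0 crossings.
All counts are even, so the point lies outside every listed polygon.

none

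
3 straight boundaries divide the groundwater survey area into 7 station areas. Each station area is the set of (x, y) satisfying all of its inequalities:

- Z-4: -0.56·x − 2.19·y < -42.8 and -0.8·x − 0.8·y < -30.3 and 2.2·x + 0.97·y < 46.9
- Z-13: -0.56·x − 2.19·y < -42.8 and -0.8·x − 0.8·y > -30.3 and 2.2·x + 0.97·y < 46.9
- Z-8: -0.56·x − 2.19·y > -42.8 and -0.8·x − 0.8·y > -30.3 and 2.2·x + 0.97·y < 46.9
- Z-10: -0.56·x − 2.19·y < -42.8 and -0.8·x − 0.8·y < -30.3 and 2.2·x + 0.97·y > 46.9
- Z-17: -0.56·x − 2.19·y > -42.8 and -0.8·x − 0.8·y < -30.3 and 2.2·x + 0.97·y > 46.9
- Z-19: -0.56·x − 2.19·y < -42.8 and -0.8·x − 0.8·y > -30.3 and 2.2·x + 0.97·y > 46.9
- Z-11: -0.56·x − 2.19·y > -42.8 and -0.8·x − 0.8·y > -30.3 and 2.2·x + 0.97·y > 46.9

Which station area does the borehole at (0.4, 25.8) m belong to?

-0.56·0.4 − 2.19·25.8 = -56.726, which is < -42.8
-0.8·0.4 − 0.8·25.8 = -20.960, which is > -30.3
2.2·0.4 + 0.97·25.8 = 25.906, which is < 46.9
This sign pattern matches Z-13.

Z-13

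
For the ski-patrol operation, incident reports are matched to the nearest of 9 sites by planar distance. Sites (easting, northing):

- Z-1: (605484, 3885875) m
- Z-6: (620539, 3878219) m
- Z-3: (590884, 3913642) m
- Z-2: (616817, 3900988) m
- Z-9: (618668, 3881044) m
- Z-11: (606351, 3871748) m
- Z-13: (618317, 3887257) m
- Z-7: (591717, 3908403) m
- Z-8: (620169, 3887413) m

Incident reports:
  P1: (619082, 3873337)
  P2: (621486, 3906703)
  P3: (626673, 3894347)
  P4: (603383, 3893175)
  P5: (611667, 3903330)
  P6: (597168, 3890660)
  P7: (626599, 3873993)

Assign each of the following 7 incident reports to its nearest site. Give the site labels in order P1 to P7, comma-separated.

Z-6, Z-2, Z-8, Z-1, Z-2, Z-1, Z-6

P1 → Z-6 (d²=25956773.00)
P2 → Z-2 (d²=54460786.00)
P3 → Z-8 (d²=90382372.00)
P4 → Z-1 (d²=57704201.00)
P5 → Z-2 (d²=32007464.00)
P6 → Z-1 (d²=92052081.00)
P7 → Z-6 (d²=54582676.00)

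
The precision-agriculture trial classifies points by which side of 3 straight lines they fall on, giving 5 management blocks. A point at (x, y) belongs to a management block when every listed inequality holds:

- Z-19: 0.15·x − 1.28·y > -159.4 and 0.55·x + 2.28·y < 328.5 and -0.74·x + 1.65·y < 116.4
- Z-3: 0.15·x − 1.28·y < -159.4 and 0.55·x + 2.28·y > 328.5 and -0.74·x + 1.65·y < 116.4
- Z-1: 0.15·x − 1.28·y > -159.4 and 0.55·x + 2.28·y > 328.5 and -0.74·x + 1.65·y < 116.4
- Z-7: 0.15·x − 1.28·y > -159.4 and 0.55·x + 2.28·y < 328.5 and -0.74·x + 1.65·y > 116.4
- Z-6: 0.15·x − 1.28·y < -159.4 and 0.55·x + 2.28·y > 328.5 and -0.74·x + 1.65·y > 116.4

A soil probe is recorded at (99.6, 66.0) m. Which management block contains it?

0.15·99.6 − 1.28·66.0 = -69.540, which is > -159.4
0.55·99.6 + 2.28·66.0 = 205.260, which is < 328.5
-0.74·99.6 + 1.65·66.0 = 35.196, which is < 116.4
This sign pattern matches Z-19.

Z-19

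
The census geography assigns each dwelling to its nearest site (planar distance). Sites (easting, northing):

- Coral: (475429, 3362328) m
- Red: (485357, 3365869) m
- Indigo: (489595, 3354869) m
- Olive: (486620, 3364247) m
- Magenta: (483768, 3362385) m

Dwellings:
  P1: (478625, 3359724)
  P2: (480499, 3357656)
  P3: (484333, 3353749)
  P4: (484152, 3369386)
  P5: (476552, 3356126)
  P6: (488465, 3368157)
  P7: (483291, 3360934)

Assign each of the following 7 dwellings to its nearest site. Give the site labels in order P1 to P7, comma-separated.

P1 → Coral (d²=16995232.00)
P2 → Magenta (d²=33049802.00)
P3 → Indigo (d²=28943044.00)
P4 → Red (d²=13821314.00)
P5 → Coral (d²=39725933.00)
P6 → Red (d²=14894608.00)
P7 → Magenta (d²=2332930.00)

Coral, Magenta, Indigo, Red, Coral, Red, Magenta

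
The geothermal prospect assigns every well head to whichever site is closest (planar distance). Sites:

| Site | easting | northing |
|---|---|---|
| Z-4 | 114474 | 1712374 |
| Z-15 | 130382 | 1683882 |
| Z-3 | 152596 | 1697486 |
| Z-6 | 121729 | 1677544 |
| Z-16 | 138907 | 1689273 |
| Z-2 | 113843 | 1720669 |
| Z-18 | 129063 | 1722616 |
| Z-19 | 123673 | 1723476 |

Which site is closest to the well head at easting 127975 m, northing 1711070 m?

Z-18

Squared distances to each site:
Z-4: 183977417.000; Z-15: 744980993.000; Z-3: 790718697.000; Z-6: 1163005192.000; Z-16: 594617833.000; Z-2: 291854225.000; Z-18: 134493860.000; Z-19: 172416040.000.
Minimum at Z-18.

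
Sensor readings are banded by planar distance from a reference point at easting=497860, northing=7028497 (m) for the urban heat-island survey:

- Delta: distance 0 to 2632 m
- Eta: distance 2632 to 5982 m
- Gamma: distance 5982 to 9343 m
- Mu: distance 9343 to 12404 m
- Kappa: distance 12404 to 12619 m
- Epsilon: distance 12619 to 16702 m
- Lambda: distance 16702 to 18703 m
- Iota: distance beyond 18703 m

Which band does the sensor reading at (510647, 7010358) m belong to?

Iota

Distance = √((510647−497860)² + (7010358−7028497)²) = √(163507369.000 + 329023321.000) = 22193.032 m.
18703 ≤ 22193.032 < ∞ → Iota.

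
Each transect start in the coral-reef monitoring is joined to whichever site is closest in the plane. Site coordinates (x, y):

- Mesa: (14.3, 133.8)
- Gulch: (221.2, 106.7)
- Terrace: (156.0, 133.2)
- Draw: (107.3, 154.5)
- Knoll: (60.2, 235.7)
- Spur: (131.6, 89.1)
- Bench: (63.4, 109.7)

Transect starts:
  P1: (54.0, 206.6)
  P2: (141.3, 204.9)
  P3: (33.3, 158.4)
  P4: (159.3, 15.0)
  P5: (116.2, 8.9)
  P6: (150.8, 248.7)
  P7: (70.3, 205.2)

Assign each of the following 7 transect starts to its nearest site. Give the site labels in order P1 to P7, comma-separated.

P1 → Knoll (d²=885.25)
P2 → Draw (d²=3696.16)
P3 → Mesa (d²=966.16)
P4 → Spur (d²=6258.10)
P5 → Spur (d²=6669.20)
P6 → Knoll (d²=8377.36)
P7 → Knoll (d²=1032.26)

Knoll, Draw, Mesa, Spur, Spur, Knoll, Knoll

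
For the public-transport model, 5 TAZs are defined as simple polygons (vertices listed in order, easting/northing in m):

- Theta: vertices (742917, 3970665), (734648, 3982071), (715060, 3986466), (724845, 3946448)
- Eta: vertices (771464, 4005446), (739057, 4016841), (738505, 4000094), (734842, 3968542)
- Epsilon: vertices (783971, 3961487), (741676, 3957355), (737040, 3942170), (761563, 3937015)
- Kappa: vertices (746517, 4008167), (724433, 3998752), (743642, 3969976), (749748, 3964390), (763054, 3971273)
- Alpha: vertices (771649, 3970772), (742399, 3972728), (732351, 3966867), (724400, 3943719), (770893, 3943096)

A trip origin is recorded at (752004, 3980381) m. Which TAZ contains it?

Kappa

Cast a ray rightward from (752004, 3980381). For each polygon, the edges (by vertex number in listed order) whose endpoints lie on opposite sides of northing = 3980381, where each meets that height, and whether that is right or left of the point:
Theta: 1–2 at easting≈735873.2 (left), 3–4 at easting≈716547.9 (left) → 0 crossings.
Eta: 3–4 at easting≈736216.4 (left), 4–1 at easting≈746590.5 (left) → 0 crossings.
Epsilon: no edge straddles that height → 0 crossings.
Kappa: 2–3 at easting≈736696.3 (left), 5–1 at easting≈758971.5 (right) → 1 crossing.
Alpha: no edge straddles that height → 0 crossings.
Only Kappa has an odd count, so the point is inside Kappa.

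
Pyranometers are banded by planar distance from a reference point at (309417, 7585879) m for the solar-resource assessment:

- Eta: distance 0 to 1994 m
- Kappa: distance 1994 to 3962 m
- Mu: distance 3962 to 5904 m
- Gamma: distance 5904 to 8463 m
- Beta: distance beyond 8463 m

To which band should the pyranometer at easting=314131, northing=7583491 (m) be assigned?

Mu

Distance = √((314131−309417)² + (7583491−7585879)²) = √(22221796.000 + 5702544.000) = 5284.349 m.
3962 ≤ 5284.349 < 5904 → Mu.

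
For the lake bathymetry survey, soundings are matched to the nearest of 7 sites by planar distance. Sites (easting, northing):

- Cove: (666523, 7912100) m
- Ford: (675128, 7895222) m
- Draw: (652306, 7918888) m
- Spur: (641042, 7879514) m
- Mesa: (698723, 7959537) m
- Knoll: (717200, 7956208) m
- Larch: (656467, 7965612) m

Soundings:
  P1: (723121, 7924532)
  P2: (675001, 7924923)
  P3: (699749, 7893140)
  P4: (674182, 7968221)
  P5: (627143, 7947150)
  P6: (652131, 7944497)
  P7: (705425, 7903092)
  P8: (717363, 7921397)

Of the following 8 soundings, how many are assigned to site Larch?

P1 → Knoll
P2 → Cove
P3 → Ford
P4 → Larch
P5 → Larch
P6 → Larch
P7 → Ford
P8 → Knoll
3 of the 8 go to Larch.

3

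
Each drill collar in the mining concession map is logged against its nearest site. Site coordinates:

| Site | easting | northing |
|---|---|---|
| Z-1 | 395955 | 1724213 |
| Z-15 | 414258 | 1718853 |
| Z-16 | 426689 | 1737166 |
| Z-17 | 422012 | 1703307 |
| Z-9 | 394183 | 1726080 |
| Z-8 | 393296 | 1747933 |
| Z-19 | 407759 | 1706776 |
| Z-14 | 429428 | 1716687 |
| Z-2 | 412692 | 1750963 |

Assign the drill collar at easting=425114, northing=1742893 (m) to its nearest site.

Z-16

Squared distances to each site:
Z-1: 1199189681.000; Z-15: 695774336.000; Z-16: 35279154.000; Z-17: 1576673800.000; Z-9: 1239403730.000; Z-8: 1037786724.000; Z-19: 1605633714.000; Z-14: 705365032.000; Z-2: 219430984.000.
Minimum at Z-16.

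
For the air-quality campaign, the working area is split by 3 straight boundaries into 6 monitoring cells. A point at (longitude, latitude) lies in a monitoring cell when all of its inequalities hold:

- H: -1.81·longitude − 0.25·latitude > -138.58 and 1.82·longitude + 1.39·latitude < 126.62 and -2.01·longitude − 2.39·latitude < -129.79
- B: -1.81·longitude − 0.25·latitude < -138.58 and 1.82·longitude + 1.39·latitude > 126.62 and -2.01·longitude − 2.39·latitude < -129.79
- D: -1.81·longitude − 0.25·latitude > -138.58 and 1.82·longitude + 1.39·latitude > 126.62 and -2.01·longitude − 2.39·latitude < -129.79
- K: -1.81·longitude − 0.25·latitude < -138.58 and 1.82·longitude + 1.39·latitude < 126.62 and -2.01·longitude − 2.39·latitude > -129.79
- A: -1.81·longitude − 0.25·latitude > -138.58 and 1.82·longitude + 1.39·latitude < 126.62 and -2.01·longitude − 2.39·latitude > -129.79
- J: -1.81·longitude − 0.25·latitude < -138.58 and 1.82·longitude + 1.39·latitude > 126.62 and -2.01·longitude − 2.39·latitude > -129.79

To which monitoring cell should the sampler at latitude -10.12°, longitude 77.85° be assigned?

-1.81·77.85 − 0.25·-10.12 = -138.379, which is > -138.58
1.82·77.85 + 1.39·-10.12 = 127.620, which is > 126.62
-2.01·77.85 − 2.39·-10.12 = -132.292, which is < -129.79
This sign pattern matches D.

D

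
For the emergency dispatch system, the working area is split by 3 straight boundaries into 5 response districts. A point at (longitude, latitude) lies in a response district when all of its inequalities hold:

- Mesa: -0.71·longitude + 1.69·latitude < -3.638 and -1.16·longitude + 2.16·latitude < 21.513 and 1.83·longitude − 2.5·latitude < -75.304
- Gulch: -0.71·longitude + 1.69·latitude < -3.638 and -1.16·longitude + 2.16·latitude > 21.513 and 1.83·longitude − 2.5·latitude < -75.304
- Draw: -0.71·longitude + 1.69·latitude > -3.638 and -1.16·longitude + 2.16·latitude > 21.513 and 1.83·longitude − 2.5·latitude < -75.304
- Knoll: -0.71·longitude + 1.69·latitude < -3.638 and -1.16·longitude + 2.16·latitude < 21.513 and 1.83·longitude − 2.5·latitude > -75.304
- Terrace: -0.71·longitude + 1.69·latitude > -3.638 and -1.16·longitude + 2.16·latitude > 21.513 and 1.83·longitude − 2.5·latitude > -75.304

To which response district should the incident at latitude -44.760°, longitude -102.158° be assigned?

-0.71·-102.158 + 1.69·-44.760 = -3.112, which is > -3.638
-1.16·-102.158 + 2.16·-44.760 = 21.822, which is > 21.513
1.83·-102.158 − 2.5·-44.760 = -75.049, which is > -75.304
This sign pattern matches Terrace.

Terrace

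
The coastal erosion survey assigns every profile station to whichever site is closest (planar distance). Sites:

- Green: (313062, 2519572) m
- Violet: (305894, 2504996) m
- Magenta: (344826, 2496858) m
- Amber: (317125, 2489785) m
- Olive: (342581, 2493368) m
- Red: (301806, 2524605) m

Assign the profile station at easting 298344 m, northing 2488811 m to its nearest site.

Violet

Squared distances to each site:
Green: 1162858645.000; Violet: 318956725.000; Magenta: 2225330533.000; Amber: 353674637.000; Olive: 1977678418.000; Red: 1293195880.000.
Minimum at Violet.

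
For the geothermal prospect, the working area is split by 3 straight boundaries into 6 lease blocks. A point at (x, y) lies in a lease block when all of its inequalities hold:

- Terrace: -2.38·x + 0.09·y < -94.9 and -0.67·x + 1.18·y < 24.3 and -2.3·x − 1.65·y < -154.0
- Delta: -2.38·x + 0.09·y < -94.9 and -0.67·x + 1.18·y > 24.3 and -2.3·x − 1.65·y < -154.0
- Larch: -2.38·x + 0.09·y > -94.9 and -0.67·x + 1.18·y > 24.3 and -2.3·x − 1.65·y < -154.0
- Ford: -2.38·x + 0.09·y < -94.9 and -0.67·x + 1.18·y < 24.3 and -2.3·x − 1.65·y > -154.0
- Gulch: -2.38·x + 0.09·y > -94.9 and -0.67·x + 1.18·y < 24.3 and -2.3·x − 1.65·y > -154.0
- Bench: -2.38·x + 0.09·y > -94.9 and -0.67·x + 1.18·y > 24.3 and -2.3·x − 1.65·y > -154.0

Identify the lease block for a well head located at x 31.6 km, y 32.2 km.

-2.38·31.6 + 0.09·32.2 = -72.310, which is > -94.9
-0.67·31.6 + 1.18·32.2 = 16.824, which is < 24.3
-2.3·31.6 − 1.65·32.2 = -125.810, which is > -154.0
This sign pattern matches Gulch.

Gulch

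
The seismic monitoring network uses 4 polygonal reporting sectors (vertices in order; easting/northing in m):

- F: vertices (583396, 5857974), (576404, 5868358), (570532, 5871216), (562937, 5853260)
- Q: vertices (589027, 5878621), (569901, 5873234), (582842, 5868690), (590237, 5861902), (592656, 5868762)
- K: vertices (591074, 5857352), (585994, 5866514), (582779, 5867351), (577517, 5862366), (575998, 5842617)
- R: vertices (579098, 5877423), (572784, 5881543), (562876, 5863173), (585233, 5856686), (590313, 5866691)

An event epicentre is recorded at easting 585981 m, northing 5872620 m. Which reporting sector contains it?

Q

Cast a ray rightward from (585981, 5872620). For each polygon, the edges (by vertex number in listed order) whose endpoints lie on opposite sides of northing = 5872620, where each meets that height, and whether that is right or left of the point:
F: no edge straddles that height → 0 crossings.
Q: 2–3 at easting≈571649.6 (left), 5–1 at easting≈591235.9 (right) → 1 crossing.
K: no edge straddles that height → 0 crossings.
R: 2–3 at easting≈567971.3 (left), 5–1 at easting≈584117.2 (left) → 0 crossings.
Only Q has an odd count, so the point is inside Q.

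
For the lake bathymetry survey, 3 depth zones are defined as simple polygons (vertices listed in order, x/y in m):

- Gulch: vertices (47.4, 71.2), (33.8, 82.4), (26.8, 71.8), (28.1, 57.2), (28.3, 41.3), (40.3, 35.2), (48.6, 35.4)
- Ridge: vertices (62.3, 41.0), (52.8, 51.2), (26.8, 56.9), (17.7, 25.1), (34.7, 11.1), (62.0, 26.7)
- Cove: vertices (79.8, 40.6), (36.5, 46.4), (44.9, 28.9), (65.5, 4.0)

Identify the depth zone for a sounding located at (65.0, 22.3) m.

Cove

Cast a ray rightward from (65.0, 22.3). For each polygon, the edges (by vertex number in listed order) whose endpoints lie on opposite sides of y = 22.3, where each meets that height, and whether that is right or left of the point:
Gulch: no edge straddles that height → 0 crossings.
Ridge: 4–5 at x≈21.10 (left), 5–6 at x≈54.30 (left) → 0 crossings.
Cove: 3–4 at x≈50.36 (left), 4–1 at x≈72.65 (right) → 1 crossing.
Only Cove has an odd count, so the point is inside Cove.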